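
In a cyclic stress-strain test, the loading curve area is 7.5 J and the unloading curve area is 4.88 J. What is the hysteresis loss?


Hysteresis loss = loading - unloading
= 7.5 - 4.88
= 2.62 J

2.62 J


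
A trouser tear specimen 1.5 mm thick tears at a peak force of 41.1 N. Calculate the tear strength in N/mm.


Tear strength = force / thickness
= 41.1 / 1.5
= 27.4 N/mm

27.4 N/mm


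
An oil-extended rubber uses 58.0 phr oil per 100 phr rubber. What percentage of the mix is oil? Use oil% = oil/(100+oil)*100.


Oil % = oil / (100 + oil) * 100
= 58.0 / (100 + 58.0) * 100
= 58.0 / 158.0 * 100
= 36.71%

36.71%


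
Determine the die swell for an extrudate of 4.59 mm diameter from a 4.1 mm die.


Die swell ratio = D_extrudate / D_die
= 4.59 / 4.1
= 1.12

Die swell = 1.12


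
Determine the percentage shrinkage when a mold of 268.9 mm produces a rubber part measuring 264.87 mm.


Shrinkage = (mold - part) / mold * 100
= (268.9 - 264.87) / 268.9 * 100
= 4.03 / 268.9 * 100
= 1.5%

1.5%


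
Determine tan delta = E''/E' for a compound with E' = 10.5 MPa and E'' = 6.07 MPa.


tan delta = E'' / E'
= 6.07 / 10.5
= 0.5781

tan delta = 0.5781


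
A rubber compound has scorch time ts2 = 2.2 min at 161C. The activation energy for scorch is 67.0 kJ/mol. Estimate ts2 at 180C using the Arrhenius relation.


Convert temperatures: T1 = 161 + 273.15 = 434.15 K, T2 = 180 + 273.15 = 453.15 K
ts2_new = 2.2 * exp(67000 / 8.314 * (1/453.15 - 1/434.15))
1/T2 - 1/T1 = -9.6577e-05
ts2_new = 1.01 min

1.01 min


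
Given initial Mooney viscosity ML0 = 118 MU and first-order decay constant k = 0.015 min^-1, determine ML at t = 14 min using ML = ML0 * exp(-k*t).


ML = ML0 * exp(-k * t)
ML = 118 * exp(-0.015 * 14)
ML = 118 * 0.8106
ML = 95.65 MU

95.65 MU


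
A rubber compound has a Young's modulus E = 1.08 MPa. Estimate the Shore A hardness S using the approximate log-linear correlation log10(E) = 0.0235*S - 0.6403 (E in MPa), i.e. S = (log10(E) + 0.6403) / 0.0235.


log10(E) = 0.0235*S - 0.6403  =>  S = (log10(E) + 0.6403) / 0.0235
log10(1.08) = 0.033424
S = (0.033424 + 0.6403) / 0.0235 = 0.673724 / 0.0235
S = 28.7

Shore A = 28.7


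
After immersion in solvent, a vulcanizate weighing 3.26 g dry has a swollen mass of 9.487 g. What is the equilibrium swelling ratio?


Q = W_swollen / W_dry
Q = 9.487 / 3.26
Q = 2.91

Q = 2.91


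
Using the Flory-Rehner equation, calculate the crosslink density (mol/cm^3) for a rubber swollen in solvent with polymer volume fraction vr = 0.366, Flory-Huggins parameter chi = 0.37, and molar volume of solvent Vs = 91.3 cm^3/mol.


ln(1 - vr) = ln(1 - 0.366) = -0.4557
Numerator = -((-0.4557) + 0.366 + 0.37 * 0.366^2) = 0.0401
Denominator = 91.3 * (0.366^(1/3) - 0.366/2) = 48.5998
nu = 0.0401 / 48.5998 = 8.2598e-04 mol/cm^3

8.2598e-04 mol/cm^3


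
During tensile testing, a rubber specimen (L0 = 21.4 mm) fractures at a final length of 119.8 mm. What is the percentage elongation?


Elongation = (Lf - L0) / L0 * 100
= (119.8 - 21.4) / 21.4 * 100
= 98.4 / 21.4 * 100
= 459.8%

459.8%


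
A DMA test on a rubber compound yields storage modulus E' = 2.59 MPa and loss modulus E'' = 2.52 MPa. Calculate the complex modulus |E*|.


|E*| = sqrt(E'^2 + E''^2)
= sqrt(2.59^2 + 2.52^2)
= sqrt(6.7081 + 6.3504)
= 3.614 MPa

3.614 MPa


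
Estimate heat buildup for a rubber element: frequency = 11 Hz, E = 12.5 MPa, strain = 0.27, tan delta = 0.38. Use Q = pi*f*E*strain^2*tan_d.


Q = pi * f * E * strain^2 * tan_d
= pi * 11 * 12.5 * 0.27^2 * 0.38
= pi * 11 * 12.5 * 0.0729 * 0.38
= 11.9664

Q = 11.9664


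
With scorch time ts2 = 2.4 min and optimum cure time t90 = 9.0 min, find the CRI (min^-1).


CRI = 100 / (t90 - ts2)
= 100 / (9.0 - 2.4)
= 100 / 6.6
= 15.15 min^-1

15.15 min^-1


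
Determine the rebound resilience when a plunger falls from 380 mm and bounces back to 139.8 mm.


Resilience = h_rebound / h_drop * 100
= 139.8 / 380 * 100
= 36.8%

36.8%


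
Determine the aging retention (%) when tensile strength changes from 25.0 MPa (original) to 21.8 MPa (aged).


Retention = aged / original * 100
= 21.8 / 25.0 * 100
= 87.2%

87.2%


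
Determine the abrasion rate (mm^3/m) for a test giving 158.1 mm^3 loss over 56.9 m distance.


Rate = volume_loss / distance
= 158.1 / 56.9
= 2.779 mm^3/m

2.779 mm^3/m


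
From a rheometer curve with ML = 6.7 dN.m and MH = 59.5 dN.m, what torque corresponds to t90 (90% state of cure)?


M90 = ML + 0.9 * (MH - ML)
M90 = 6.7 + 0.9 * (59.5 - 6.7)
M90 = 6.7 + 0.9 * 52.8
M90 = 54.22 dN.m

54.22 dN.m


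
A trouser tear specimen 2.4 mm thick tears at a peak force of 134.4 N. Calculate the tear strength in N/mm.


Tear strength = force / thickness
= 134.4 / 2.4
= 56.0 N/mm

56.0 N/mm


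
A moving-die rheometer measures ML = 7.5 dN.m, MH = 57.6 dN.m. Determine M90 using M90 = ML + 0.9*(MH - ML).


M90 = ML + 0.9 * (MH - ML)
M90 = 7.5 + 0.9 * (57.6 - 7.5)
M90 = 7.5 + 0.9 * 50.1
M90 = 52.59 dN.m

52.59 dN.m


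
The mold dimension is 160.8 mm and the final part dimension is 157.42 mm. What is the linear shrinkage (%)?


Shrinkage = (mold - part) / mold * 100
= (160.8 - 157.42) / 160.8 * 100
= 3.38 / 160.8 * 100
= 2.1%

2.1%


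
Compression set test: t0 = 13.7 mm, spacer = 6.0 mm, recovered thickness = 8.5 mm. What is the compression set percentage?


CS = (t0 - recovered) / (t0 - ts) * 100
= (13.7 - 8.5) / (13.7 - 6.0) * 100
= 5.2 / 7.7 * 100
= 67.5%

67.5%


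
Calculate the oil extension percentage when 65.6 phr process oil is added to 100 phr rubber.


Oil % = oil / (100 + oil) * 100
= 65.6 / (100 + 65.6) * 100
= 65.6 / 165.6 * 100
= 39.61%

39.61%


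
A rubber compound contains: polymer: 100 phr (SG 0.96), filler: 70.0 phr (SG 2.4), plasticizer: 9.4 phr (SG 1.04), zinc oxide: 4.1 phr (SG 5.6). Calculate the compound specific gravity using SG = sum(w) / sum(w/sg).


Sum of weights = 183.5
Volume contributions:
  polymer: 100/0.96 = 104.1667
  filler: 70.0/2.4 = 29.1667
  plasticizer: 9.4/1.04 = 9.0385
  zinc oxide: 4.1/5.6 = 0.7321
Sum of volumes = 143.1039
SG = 183.5 / 143.1039 = 1.282

SG = 1.282


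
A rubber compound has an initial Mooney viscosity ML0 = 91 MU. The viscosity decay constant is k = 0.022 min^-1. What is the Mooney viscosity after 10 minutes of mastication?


ML = ML0 * exp(-k * t)
ML = 91 * exp(-0.022 * 10)
ML = 91 * 0.8025
ML = 73.03 MU

73.03 MU


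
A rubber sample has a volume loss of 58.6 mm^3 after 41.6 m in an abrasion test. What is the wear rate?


Rate = volume_loss / distance
= 58.6 / 41.6
= 1.409 mm^3/m

1.409 mm^3/m


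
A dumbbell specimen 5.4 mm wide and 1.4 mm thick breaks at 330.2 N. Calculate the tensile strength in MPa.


Area = width * thickness = 5.4 * 1.4 = 7.56 mm^2
TS = force / area = 330.2 / 7.56 = 43.68 MPa

43.68 MPa


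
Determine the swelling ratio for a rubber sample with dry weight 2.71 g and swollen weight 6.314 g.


Q = W_swollen / W_dry
Q = 6.314 / 2.71
Q = 2.33

Q = 2.33


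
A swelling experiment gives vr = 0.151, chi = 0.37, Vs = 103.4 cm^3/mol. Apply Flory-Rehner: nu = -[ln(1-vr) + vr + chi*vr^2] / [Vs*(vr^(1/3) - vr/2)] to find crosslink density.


ln(1 - vr) = ln(1 - 0.151) = -0.1637
Numerator = -((-0.1637) + 0.151 + 0.37 * 0.151^2) = 0.0043
Denominator = 103.4 * (0.151^(1/3) - 0.151/2) = 47.2546
nu = 0.0043 / 47.2546 = 9.0144e-05 mol/cm^3

9.0144e-05 mol/cm^3


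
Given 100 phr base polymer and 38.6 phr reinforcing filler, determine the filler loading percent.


Filler % = filler / (rubber + filler) * 100
= 38.6 / (100 + 38.6) * 100
= 38.6 / 138.6 * 100
= 27.85%

27.85%


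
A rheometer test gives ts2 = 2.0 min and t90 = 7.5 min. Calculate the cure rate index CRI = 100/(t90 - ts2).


CRI = 100 / (t90 - ts2)
= 100 / (7.5 - 2.0)
= 100 / 5.5
= 18.18 min^-1

18.18 min^-1


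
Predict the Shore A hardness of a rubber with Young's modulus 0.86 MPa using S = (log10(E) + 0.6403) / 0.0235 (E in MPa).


log10(E) = 0.0235*S - 0.6403  =>  S = (log10(E) + 0.6403) / 0.0235
log10(0.86) = -0.065502
S = (-0.065502 + 0.6403) / 0.0235 = 0.574798 / 0.0235
S = 24.5

Shore A = 24.5


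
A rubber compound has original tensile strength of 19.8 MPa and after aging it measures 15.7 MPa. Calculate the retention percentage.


Retention = aged / original * 100
= 15.7 / 19.8 * 100
= 79.3%

79.3%


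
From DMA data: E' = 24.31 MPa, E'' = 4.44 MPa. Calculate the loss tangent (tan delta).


tan delta = E'' / E'
= 4.44 / 24.31
= 0.1826

tan delta = 0.1826


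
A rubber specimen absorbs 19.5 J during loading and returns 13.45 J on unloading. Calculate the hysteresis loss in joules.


Hysteresis loss = loading - unloading
= 19.5 - 13.45
= 6.05 J

6.05 J


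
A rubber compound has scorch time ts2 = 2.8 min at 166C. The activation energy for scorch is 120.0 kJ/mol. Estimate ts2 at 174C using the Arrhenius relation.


Convert temperatures: T1 = 166 + 273.15 = 439.15 K, T2 = 174 + 273.15 = 447.15 K
ts2_new = 2.8 * exp(120000 / 8.314 * (1/447.15 - 1/439.15))
1/T2 - 1/T1 = -4.0740e-05
ts2_new = 1.56 min

1.56 min


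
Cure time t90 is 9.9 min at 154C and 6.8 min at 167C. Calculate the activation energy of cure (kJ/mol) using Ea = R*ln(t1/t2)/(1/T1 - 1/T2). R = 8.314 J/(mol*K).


T1 = 427.15 K, T2 = 440.15 K
1/T1 - 1/T2 = 6.9145e-05
ln(t1/t2) = ln(9.9/6.8) = 0.3756
Ea = 8.314 * 0.3756 / 6.9145e-05 = 45163.4813 J/mol
Ea = 45.16 kJ/mol

45.16 kJ/mol


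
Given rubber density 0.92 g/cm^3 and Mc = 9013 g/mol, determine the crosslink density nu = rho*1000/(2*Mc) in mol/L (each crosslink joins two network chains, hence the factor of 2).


nu = rho * 1000 / (2 * Mc)
nu = 0.92 * 1000 / (2 * 9013)
nu = 920.0 / 18026
nu = 0.0510 mol/L

0.0510 mol/L


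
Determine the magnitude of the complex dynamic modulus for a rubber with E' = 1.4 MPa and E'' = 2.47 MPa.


|E*| = sqrt(E'^2 + E''^2)
= sqrt(1.4^2 + 2.47^2)
= sqrt(1.9600 + 6.1009)
= 2.839 MPa

2.839 MPa


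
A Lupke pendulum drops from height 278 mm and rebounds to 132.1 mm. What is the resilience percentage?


Resilience = h_rebound / h_drop * 100
= 132.1 / 278 * 100
= 47.5%

47.5%


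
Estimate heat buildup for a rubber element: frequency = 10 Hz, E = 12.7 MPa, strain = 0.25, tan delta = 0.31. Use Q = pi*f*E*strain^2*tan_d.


Q = pi * f * E * strain^2 * tan_d
= pi * 10 * 12.7 * 0.25^2 * 0.31
= pi * 10 * 12.7 * 0.0625 * 0.31
= 7.7303

Q = 7.7303


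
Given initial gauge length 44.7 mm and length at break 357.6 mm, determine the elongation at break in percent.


Elongation = (Lf - L0) / L0 * 100
= (357.6 - 44.7) / 44.7 * 100
= 312.9 / 44.7 * 100
= 700.0%

700.0%


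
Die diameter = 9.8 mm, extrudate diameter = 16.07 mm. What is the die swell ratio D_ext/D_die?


Die swell ratio = D_extrudate / D_die
= 16.07 / 9.8
= 1.64

Die swell = 1.64


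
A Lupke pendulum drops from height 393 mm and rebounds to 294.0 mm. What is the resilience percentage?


Resilience = h_rebound / h_drop * 100
= 294.0 / 393 * 100
= 74.8%

74.8%


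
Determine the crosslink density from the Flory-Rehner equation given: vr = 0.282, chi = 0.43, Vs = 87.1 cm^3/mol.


ln(1 - vr) = ln(1 - 0.282) = -0.3313
Numerator = -((-0.3313) + 0.282 + 0.43 * 0.282^2) = 0.0151
Denominator = 87.1 * (0.282^(1/3) - 0.282/2) = 44.8362
nu = 0.0151 / 44.8362 = 3.3657e-04 mol/cm^3

3.3657e-04 mol/cm^3


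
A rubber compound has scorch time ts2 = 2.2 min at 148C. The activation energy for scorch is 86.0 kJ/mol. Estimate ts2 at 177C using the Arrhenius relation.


Convert temperatures: T1 = 148 + 273.15 = 421.15 K, T2 = 177 + 273.15 = 450.15 K
ts2_new = 2.2 * exp(86000 / 8.314 * (1/450.15 - 1/421.15))
1/T2 - 1/T1 = -1.5297e-04
ts2_new = 0.45 min

0.45 min


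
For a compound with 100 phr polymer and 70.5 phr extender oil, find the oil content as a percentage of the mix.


Oil % = oil / (100 + oil) * 100
= 70.5 / (100 + 70.5) * 100
= 70.5 / 170.5 * 100
= 41.35%

41.35%


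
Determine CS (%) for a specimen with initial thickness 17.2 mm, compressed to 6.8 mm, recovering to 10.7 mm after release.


CS = (t0 - recovered) / (t0 - ts) * 100
= (17.2 - 10.7) / (17.2 - 6.8) * 100
= 6.5 / 10.4 * 100
= 62.5%

62.5%


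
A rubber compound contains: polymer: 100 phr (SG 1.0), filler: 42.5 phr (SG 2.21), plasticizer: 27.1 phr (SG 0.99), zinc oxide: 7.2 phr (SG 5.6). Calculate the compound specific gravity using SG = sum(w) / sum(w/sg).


Sum of weights = 176.8
Volume contributions:
  polymer: 100/1.0 = 100.0000
  filler: 42.5/2.21 = 19.2308
  plasticizer: 27.1/0.99 = 27.3737
  zinc oxide: 7.2/5.6 = 1.2857
Sum of volumes = 147.8902
SG = 176.8 / 147.8902 = 1.195

SG = 1.195


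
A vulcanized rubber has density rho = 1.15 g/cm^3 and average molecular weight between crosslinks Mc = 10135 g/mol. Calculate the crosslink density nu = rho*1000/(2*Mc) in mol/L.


nu = rho * 1000 / (2 * Mc)
nu = 1.15 * 1000 / (2 * 10135)
nu = 1150.0 / 20270
nu = 0.0567 mol/L

0.0567 mol/L


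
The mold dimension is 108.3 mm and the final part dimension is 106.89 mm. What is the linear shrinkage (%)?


Shrinkage = (mold - part) / mold * 100
= (108.3 - 106.89) / 108.3 * 100
= 1.41 / 108.3 * 100
= 1.3%

1.3%


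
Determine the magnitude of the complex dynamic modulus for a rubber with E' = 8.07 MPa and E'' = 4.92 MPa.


|E*| = sqrt(E'^2 + E''^2)
= sqrt(8.07^2 + 4.92^2)
= sqrt(65.1249 + 24.2064)
= 9.452 MPa

9.452 MPa


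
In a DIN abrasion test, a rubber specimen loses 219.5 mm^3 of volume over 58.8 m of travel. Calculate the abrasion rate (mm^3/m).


Rate = volume_loss / distance
= 219.5 / 58.8
= 3.733 mm^3/m

3.733 mm^3/m


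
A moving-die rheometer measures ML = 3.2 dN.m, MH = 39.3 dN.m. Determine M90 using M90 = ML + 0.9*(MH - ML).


M90 = ML + 0.9 * (MH - ML)
M90 = 3.2 + 0.9 * (39.3 - 3.2)
M90 = 3.2 + 0.9 * 36.1
M90 = 35.69 dN.m

35.69 dN.m


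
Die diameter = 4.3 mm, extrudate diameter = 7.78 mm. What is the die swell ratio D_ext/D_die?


Die swell ratio = D_extrudate / D_die
= 7.78 / 4.3
= 1.809

Die swell = 1.809


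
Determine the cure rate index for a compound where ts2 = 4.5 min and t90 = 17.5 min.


CRI = 100 / (t90 - ts2)
= 100 / (17.5 - 4.5)
= 100 / 13.0
= 7.69 min^-1

7.69 min^-1


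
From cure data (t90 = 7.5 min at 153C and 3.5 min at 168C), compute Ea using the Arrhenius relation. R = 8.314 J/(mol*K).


T1 = 426.15 K, T2 = 441.15 K
1/T1 - 1/T2 = 7.9789e-05
ln(t1/t2) = ln(7.5/3.5) = 0.7621
Ea = 8.314 * 0.7621 / 7.9789e-05 = 79414.9602 J/mol
Ea = 79.41 kJ/mol

79.41 kJ/mol


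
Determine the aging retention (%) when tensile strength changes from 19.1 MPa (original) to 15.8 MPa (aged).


Retention = aged / original * 100
= 15.8 / 19.1 * 100
= 82.7%

82.7%


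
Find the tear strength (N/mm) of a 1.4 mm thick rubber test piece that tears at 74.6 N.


Tear strength = force / thickness
= 74.6 / 1.4
= 53.29 N/mm

53.29 N/mm


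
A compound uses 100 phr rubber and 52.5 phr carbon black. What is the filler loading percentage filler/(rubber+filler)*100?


Filler % = filler / (rubber + filler) * 100
= 52.5 / (100 + 52.5) * 100
= 52.5 / 152.5 * 100
= 34.43%

34.43%


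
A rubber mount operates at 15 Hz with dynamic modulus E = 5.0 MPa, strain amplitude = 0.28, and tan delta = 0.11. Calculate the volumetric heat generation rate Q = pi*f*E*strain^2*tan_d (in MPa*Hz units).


Q = pi * f * E * strain^2 * tan_d
= pi * 15 * 5.0 * 0.28^2 * 0.11
= pi * 15 * 5.0 * 0.0784 * 0.11
= 2.0320

Q = 2.0320


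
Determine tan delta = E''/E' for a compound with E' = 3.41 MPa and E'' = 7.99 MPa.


tan delta = E'' / E'
= 7.99 / 3.41
= 2.3431

tan delta = 2.3431


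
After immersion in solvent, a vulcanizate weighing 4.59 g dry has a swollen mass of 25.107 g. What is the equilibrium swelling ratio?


Q = W_swollen / W_dry
Q = 25.107 / 4.59
Q = 5.47

Q = 5.47


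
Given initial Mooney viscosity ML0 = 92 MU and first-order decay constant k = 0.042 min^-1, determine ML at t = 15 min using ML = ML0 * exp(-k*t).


ML = ML0 * exp(-k * t)
ML = 92 * exp(-0.042 * 15)
ML = 92 * 0.5326
ML = 49.0 MU

49.0 MU


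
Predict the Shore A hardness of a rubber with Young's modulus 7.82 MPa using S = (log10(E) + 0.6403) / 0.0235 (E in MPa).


log10(E) = 0.0235*S - 0.6403  =>  S = (log10(E) + 0.6403) / 0.0235
log10(7.82) = 0.893207
S = (0.893207 + 0.6403) / 0.0235 = 1.533507 / 0.0235
S = 65.3

Shore A = 65.3


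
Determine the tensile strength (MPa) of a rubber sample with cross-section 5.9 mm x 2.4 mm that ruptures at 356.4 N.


Area = width * thickness = 5.9 * 2.4 = 14.16 mm^2
TS = force / area = 356.4 / 14.16 = 25.17 MPa

25.17 MPa


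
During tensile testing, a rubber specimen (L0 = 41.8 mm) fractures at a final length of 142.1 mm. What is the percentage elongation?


Elongation = (Lf - L0) / L0 * 100
= (142.1 - 41.8) / 41.8 * 100
= 100.3 / 41.8 * 100
= 240.0%

240.0%


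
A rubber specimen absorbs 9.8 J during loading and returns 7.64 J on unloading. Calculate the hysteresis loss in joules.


Hysteresis loss = loading - unloading
= 9.8 - 7.64
= 2.16 J

2.16 J


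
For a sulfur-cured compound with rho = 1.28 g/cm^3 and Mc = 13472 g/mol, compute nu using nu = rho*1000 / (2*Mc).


nu = rho * 1000 / (2 * Mc)
nu = 1.28 * 1000 / (2 * 13472)
nu = 1280.0 / 26944
nu = 0.0475 mol/L

0.0475 mol/L


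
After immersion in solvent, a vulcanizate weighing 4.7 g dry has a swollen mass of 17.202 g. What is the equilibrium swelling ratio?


Q = W_swollen / W_dry
Q = 17.202 / 4.7
Q = 3.66

Q = 3.66


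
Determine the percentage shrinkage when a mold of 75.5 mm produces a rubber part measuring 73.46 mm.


Shrinkage = (mold - part) / mold * 100
= (75.5 - 73.46) / 75.5 * 100
= 2.04 / 75.5 * 100
= 2.7%

2.7%


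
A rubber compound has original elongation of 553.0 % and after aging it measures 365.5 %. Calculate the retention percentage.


Retention = aged / original * 100
= 365.5 / 553.0 * 100
= 66.1%

66.1%


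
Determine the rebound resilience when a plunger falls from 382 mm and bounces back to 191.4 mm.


Resilience = h_rebound / h_drop * 100
= 191.4 / 382 * 100
= 50.1%

50.1%


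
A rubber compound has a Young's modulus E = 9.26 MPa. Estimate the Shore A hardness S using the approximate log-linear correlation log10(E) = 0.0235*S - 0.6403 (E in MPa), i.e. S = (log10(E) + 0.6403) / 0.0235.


log10(E) = 0.0235*S - 0.6403  =>  S = (log10(E) + 0.6403) / 0.0235
log10(9.26) = 0.966611
S = (0.966611 + 0.6403) / 0.0235 = 1.606911 / 0.0235
S = 68.4

Shore A = 68.4


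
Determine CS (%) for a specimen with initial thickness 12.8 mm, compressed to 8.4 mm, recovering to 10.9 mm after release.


CS = (t0 - recovered) / (t0 - ts) * 100
= (12.8 - 10.9) / (12.8 - 8.4) * 100
= 1.9 / 4.4 * 100
= 43.2%

43.2%


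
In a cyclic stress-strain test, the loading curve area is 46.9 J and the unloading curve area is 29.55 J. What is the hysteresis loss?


Hysteresis loss = loading - unloading
= 46.9 - 29.55
= 17.35 J

17.35 J


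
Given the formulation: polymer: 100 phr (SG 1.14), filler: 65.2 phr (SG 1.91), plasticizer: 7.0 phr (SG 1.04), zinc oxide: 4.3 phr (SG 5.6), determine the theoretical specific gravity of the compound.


Sum of weights = 176.5
Volume contributions:
  polymer: 100/1.14 = 87.7193
  filler: 65.2/1.91 = 34.1361
  plasticizer: 7.0/1.04 = 6.7308
  zinc oxide: 4.3/5.6 = 0.7679
Sum of volumes = 129.3541
SG = 176.5 / 129.3541 = 1.364

SG = 1.364


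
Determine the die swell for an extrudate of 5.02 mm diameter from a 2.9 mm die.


Die swell ratio = D_extrudate / D_die
= 5.02 / 2.9
= 1.731

Die swell = 1.731


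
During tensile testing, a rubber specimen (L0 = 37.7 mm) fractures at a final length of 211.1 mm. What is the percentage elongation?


Elongation = (Lf - L0) / L0 * 100
= (211.1 - 37.7) / 37.7 * 100
= 173.4 / 37.7 * 100
= 459.9%

459.9%


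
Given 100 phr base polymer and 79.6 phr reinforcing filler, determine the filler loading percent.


Filler % = filler / (rubber + filler) * 100
= 79.6 / (100 + 79.6) * 100
= 79.6 / 179.6 * 100
= 44.32%

44.32%


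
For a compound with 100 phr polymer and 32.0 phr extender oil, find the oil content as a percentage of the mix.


Oil % = oil / (100 + oil) * 100
= 32.0 / (100 + 32.0) * 100
= 32.0 / 132.0 * 100
= 24.24%

24.24%


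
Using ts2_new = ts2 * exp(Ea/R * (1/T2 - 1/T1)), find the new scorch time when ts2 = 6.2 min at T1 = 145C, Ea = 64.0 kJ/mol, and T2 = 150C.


Convert temperatures: T1 = 145 + 273.15 = 418.15 K, T2 = 150 + 273.15 = 423.15 K
ts2_new = 6.2 * exp(64000 / 8.314 * (1/423.15 - 1/418.15))
1/T2 - 1/T1 = -2.8258e-05
ts2_new = 4.99 min

4.99 min


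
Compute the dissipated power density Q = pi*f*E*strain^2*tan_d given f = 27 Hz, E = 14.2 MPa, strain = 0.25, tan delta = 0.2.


Q = pi * f * E * strain^2 * tan_d
= pi * 27 * 14.2 * 0.25^2 * 0.2
= pi * 27 * 14.2 * 0.0625 * 0.2
= 15.0561

Q = 15.0561


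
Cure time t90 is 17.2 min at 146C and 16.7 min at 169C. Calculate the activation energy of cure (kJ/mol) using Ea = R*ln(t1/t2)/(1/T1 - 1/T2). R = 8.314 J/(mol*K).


T1 = 419.15 K, T2 = 442.15 K
1/T1 - 1/T2 = 1.2410e-04
ln(t1/t2) = ln(17.2/16.7) = 0.0295
Ea = 8.314 * 0.0295 / 1.2410e-04 = 1976.3010 J/mol
Ea = 1.98 kJ/mol

1.98 kJ/mol


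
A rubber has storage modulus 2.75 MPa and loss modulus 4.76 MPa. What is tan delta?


tan delta = E'' / E'
= 4.76 / 2.75
= 1.7309

tan delta = 1.7309


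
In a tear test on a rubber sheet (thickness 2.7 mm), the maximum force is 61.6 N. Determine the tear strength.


Tear strength = force / thickness
= 61.6 / 2.7
= 22.81 N/mm

22.81 N/mm


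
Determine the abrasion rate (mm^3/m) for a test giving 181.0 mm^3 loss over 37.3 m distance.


Rate = volume_loss / distance
= 181.0 / 37.3
= 4.853 mm^3/m

4.853 mm^3/m


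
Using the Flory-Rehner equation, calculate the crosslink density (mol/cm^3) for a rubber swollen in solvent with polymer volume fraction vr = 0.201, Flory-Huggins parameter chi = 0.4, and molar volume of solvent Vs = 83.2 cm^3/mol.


ln(1 - vr) = ln(1 - 0.201) = -0.2244
Numerator = -((-0.2244) + 0.201 + 0.4 * 0.201^2) = 0.0072
Denominator = 83.2 * (0.201^(1/3) - 0.201/2) = 40.3750
nu = 0.0072 / 40.3750 = 1.7917e-04 mol/cm^3

1.7917e-04 mol/cm^3


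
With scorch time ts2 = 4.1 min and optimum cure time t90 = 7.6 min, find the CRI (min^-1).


CRI = 100 / (t90 - ts2)
= 100 / (7.6 - 4.1)
= 100 / 3.5
= 28.57 min^-1

28.57 min^-1


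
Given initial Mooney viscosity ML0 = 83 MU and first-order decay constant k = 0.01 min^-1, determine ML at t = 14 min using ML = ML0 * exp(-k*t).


ML = ML0 * exp(-k * t)
ML = 83 * exp(-0.01 * 14)
ML = 83 * 0.8694
ML = 72.16 MU

72.16 MU


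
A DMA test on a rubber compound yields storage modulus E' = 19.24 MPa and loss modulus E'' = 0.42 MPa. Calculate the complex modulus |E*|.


|E*| = sqrt(E'^2 + E''^2)
= sqrt(19.24^2 + 0.42^2)
= sqrt(370.1776 + 0.1764)
= 19.245 MPa

19.245 MPa


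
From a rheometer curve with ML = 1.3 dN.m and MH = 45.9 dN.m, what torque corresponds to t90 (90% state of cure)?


M90 = ML + 0.9 * (MH - ML)
M90 = 1.3 + 0.9 * (45.9 - 1.3)
M90 = 1.3 + 0.9 * 44.6
M90 = 41.44 dN.m

41.44 dN.m


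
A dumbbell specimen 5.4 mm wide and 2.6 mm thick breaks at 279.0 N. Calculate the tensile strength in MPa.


Area = width * thickness = 5.4 * 2.6 = 14.04 mm^2
TS = force / area = 279.0 / 14.04 = 19.87 MPa

19.87 MPa


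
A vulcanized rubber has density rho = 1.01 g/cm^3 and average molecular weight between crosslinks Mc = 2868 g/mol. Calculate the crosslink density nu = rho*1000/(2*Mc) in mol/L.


nu = rho * 1000 / (2 * Mc)
nu = 1.01 * 1000 / (2 * 2868)
nu = 1010.0 / 5736
nu = 0.1761 mol/L

0.1761 mol/L


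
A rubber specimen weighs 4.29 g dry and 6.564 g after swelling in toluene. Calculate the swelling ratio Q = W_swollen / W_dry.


Q = W_swollen / W_dry
Q = 6.564 / 4.29
Q = 1.53

Q = 1.53


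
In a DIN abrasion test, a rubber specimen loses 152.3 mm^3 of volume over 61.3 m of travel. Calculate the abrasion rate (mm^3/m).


Rate = volume_loss / distance
= 152.3 / 61.3
= 2.485 mm^3/m

2.485 mm^3/m


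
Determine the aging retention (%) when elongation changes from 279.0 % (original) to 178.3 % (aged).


Retention = aged / original * 100
= 178.3 / 279.0 * 100
= 63.9%

63.9%


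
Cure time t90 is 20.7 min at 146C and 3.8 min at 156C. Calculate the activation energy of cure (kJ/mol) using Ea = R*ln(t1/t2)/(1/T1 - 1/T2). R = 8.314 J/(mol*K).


T1 = 419.15 K, T2 = 429.15 K
1/T1 - 1/T2 = 5.5593e-05
ln(t1/t2) = ln(20.7/3.8) = 1.6951
Ea = 8.314 * 1.6951 / 5.5593e-05 = 253508.3638 J/mol
Ea = 253.51 kJ/mol

253.51 kJ/mol


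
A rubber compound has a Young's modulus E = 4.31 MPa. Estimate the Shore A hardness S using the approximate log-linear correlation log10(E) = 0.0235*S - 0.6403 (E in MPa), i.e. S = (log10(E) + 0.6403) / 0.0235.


log10(E) = 0.0235*S - 0.6403  =>  S = (log10(E) + 0.6403) / 0.0235
log10(4.31) = 0.634477
S = (0.634477 + 0.6403) / 0.0235 = 1.274777 / 0.0235
S = 54.2

Shore A = 54.2


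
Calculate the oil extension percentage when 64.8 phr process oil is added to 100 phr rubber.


Oil % = oil / (100 + oil) * 100
= 64.8 / (100 + 64.8) * 100
= 64.8 / 164.8 * 100
= 39.32%

39.32%


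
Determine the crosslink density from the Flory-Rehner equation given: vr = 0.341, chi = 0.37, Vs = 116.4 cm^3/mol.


ln(1 - vr) = ln(1 - 0.341) = -0.4170
Numerator = -((-0.4170) + 0.341 + 0.37 * 0.341^2) = 0.0330
Denominator = 116.4 * (0.341^(1/3) - 0.341/2) = 61.4751
nu = 0.0330 / 61.4751 = 5.3693e-04 mol/cm^3

5.3693e-04 mol/cm^3


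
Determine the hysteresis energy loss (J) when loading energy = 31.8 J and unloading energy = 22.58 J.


Hysteresis loss = loading - unloading
= 31.8 - 22.58
= 9.22 J

9.22 J


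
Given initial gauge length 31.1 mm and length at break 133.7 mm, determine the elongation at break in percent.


Elongation = (Lf - L0) / L0 * 100
= (133.7 - 31.1) / 31.1 * 100
= 102.6 / 31.1 * 100
= 329.9%

329.9%


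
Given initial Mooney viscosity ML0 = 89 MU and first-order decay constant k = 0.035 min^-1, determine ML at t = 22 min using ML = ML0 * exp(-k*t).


ML = ML0 * exp(-k * t)
ML = 89 * exp(-0.035 * 22)
ML = 89 * 0.4630
ML = 41.21 MU

41.21 MU


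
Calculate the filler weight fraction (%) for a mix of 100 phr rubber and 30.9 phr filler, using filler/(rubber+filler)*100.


Filler % = filler / (rubber + filler) * 100
= 30.9 / (100 + 30.9) * 100
= 30.9 / 130.9 * 100
= 23.61%

23.61%


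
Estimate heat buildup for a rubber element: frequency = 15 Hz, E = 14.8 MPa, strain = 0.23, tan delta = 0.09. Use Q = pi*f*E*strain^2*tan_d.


Q = pi * f * E * strain^2 * tan_d
= pi * 15 * 14.8 * 0.23^2 * 0.09
= pi * 15 * 14.8 * 0.0529 * 0.09
= 3.3205

Q = 3.3205


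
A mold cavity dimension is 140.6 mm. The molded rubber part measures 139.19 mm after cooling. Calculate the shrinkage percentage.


Shrinkage = (mold - part) / mold * 100
= (140.6 - 139.19) / 140.6 * 100
= 1.41 / 140.6 * 100
= 1.0%

1.0%


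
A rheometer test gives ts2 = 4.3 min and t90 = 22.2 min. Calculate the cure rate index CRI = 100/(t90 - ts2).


CRI = 100 / (t90 - ts2)
= 100 / (22.2 - 4.3)
= 100 / 17.9
= 5.59 min^-1

5.59 min^-1


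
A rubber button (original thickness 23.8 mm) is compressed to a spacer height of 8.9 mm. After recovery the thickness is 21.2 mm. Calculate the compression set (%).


CS = (t0 - recovered) / (t0 - ts) * 100
= (23.8 - 21.2) / (23.8 - 8.9) * 100
= 2.6 / 14.9 * 100
= 17.4%

17.4%


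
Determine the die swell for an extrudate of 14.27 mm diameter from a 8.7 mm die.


Die swell ratio = D_extrudate / D_die
= 14.27 / 8.7
= 1.64

Die swell = 1.64


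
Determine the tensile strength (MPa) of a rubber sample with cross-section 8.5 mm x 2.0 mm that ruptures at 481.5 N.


Area = width * thickness = 8.5 * 2.0 = 17.0 mm^2
TS = force / area = 481.5 / 17.0 = 28.32 MPa

28.32 MPa


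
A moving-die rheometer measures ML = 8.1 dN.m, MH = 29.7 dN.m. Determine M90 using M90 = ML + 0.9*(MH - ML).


M90 = ML + 0.9 * (MH - ML)
M90 = 8.1 + 0.9 * (29.7 - 8.1)
M90 = 8.1 + 0.9 * 21.6
M90 = 27.54 dN.m

27.54 dN.m


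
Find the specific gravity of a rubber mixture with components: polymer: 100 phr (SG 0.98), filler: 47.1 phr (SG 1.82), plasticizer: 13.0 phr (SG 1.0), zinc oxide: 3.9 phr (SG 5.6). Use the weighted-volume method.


Sum of weights = 164.0
Volume contributions:
  polymer: 100/0.98 = 102.0408
  filler: 47.1/1.82 = 25.8791
  plasticizer: 13.0/1.0 = 13.0000
  zinc oxide: 3.9/5.6 = 0.6964
Sum of volumes = 141.6164
SG = 164.0 / 141.6164 = 1.158

SG = 1.158


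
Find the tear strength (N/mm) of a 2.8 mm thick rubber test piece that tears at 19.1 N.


Tear strength = force / thickness
= 19.1 / 2.8
= 6.82 N/mm

6.82 N/mm


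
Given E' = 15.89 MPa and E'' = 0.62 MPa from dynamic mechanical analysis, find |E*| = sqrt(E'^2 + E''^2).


|E*| = sqrt(E'^2 + E''^2)
= sqrt(15.89^2 + 0.62^2)
= sqrt(252.4921 + 0.3844)
= 15.902 MPa

15.902 MPa


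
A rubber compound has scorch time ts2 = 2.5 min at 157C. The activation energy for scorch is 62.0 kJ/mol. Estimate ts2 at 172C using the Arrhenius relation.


Convert temperatures: T1 = 157 + 273.15 = 430.15 K, T2 = 172 + 273.15 = 445.15 K
ts2_new = 2.5 * exp(62000 / 8.314 * (1/445.15 - 1/430.15))
1/T2 - 1/T1 = -7.8337e-05
ts2_new = 1.39 min

1.39 min


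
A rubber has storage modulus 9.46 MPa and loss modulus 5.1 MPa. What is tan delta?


tan delta = E'' / E'
= 5.1 / 9.46
= 0.5391

tan delta = 0.5391


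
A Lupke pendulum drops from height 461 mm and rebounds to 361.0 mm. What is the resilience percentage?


Resilience = h_rebound / h_drop * 100
= 361.0 / 461 * 100
= 78.3%

78.3%


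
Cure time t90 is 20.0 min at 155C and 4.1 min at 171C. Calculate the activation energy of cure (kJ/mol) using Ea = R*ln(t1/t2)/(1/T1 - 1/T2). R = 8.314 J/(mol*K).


T1 = 428.15 K, T2 = 444.15 K
1/T1 - 1/T2 = 8.4138e-05
ln(t1/t2) = ln(20.0/4.1) = 1.5847
Ea = 8.314 * 1.5847 / 8.4138e-05 = 156594.0025 J/mol
Ea = 156.59 kJ/mol

156.59 kJ/mol


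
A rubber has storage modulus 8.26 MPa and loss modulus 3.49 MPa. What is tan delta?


tan delta = E'' / E'
= 3.49 / 8.26
= 0.4225

tan delta = 0.4225


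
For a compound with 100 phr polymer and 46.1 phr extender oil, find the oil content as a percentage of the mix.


Oil % = oil / (100 + oil) * 100
= 46.1 / (100 + 46.1) * 100
= 46.1 / 146.1 * 100
= 31.55%

31.55%


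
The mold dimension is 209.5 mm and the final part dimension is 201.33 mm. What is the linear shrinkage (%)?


Shrinkage = (mold - part) / mold * 100
= (209.5 - 201.33) / 209.5 * 100
= 8.17 / 209.5 * 100
= 3.9%

3.9%


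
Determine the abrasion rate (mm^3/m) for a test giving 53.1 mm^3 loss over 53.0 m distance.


Rate = volume_loss / distance
= 53.1 / 53.0
= 1.002 mm^3/m

1.002 mm^3/m


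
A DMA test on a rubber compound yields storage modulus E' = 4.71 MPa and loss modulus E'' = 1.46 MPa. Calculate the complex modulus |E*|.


|E*| = sqrt(E'^2 + E''^2)
= sqrt(4.71^2 + 1.46^2)
= sqrt(22.1841 + 2.1316)
= 4.931 MPa

4.931 MPa


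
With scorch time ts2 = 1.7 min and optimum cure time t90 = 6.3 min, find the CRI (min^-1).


CRI = 100 / (t90 - ts2)
= 100 / (6.3 - 1.7)
= 100 / 4.6
= 21.74 min^-1

21.74 min^-1


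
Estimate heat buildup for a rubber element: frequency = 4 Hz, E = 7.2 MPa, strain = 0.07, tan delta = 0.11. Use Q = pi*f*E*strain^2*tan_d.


Q = pi * f * E * strain^2 * tan_d
= pi * 4 * 7.2 * 0.07^2 * 0.11
= pi * 4 * 7.2 * 0.0049 * 0.11
= 0.0488

Q = 0.0488


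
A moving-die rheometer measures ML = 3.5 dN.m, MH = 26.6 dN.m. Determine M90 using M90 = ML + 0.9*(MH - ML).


M90 = ML + 0.9 * (MH - ML)
M90 = 3.5 + 0.9 * (26.6 - 3.5)
M90 = 3.5 + 0.9 * 23.1
M90 = 24.29 dN.m

24.29 dN.m


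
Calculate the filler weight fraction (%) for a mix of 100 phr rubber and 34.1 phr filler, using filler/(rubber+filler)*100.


Filler % = filler / (rubber + filler) * 100
= 34.1 / (100 + 34.1) * 100
= 34.1 / 134.1 * 100
= 25.43%

25.43%


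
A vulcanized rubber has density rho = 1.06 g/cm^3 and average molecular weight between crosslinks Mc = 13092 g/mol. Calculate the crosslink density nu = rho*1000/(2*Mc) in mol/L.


nu = rho * 1000 / (2 * Mc)
nu = 1.06 * 1000 / (2 * 13092)
nu = 1060.0 / 26184
nu = 0.0405 mol/L

0.0405 mol/L


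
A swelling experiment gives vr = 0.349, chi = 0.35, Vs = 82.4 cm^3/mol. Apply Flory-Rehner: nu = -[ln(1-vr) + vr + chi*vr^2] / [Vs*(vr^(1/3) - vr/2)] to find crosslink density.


ln(1 - vr) = ln(1 - 0.349) = -0.4292
Numerator = -((-0.4292) + 0.349 + 0.35 * 0.349^2) = 0.0376
Denominator = 82.4 * (0.349^(1/3) - 0.349/2) = 43.6356
nu = 0.0376 / 43.6356 = 8.6203e-04 mol/cm^3

8.6203e-04 mol/cm^3


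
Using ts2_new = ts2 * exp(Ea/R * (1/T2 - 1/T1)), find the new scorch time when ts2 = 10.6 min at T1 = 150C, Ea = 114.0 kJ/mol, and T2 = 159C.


Convert temperatures: T1 = 150 + 273.15 = 423.15 K, T2 = 159 + 273.15 = 432.15 K
ts2_new = 10.6 * exp(114000 / 8.314 * (1/432.15 - 1/423.15))
1/T2 - 1/T1 = -4.9217e-05
ts2_new = 5.4 min

5.4 min


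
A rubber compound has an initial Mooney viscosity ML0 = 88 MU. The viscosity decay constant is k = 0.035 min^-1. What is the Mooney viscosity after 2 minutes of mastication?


ML = ML0 * exp(-k * t)
ML = 88 * exp(-0.035 * 2)
ML = 88 * 0.9324
ML = 82.05 MU

82.05 MU


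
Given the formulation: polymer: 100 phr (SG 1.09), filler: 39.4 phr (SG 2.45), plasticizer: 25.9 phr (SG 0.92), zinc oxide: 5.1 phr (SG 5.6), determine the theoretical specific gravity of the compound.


Sum of weights = 170.4
Volume contributions:
  polymer: 100/1.09 = 91.7431
  filler: 39.4/2.45 = 16.0816
  plasticizer: 25.9/0.92 = 28.1522
  zinc oxide: 5.1/5.6 = 0.9107
Sum of volumes = 136.8876
SG = 170.4 / 136.8876 = 1.245

SG = 1.245


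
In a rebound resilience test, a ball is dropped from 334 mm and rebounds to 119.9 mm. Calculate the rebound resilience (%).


Resilience = h_rebound / h_drop * 100
= 119.9 / 334 * 100
= 35.9%

35.9%


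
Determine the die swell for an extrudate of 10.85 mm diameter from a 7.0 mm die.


Die swell ratio = D_extrudate / D_die
= 10.85 / 7.0
= 1.55

Die swell = 1.55


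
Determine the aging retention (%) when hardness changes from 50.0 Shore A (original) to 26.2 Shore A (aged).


Retention = aged / original * 100
= 26.2 / 50.0 * 100
= 52.4%

52.4%


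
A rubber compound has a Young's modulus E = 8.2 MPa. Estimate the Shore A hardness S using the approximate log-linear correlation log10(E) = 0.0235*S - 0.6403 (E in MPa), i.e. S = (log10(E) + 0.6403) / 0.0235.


log10(E) = 0.0235*S - 0.6403  =>  S = (log10(E) + 0.6403) / 0.0235
log10(8.2) = 0.913814
S = (0.913814 + 0.6403) / 0.0235 = 1.554114 / 0.0235
S = 66.1

Shore A = 66.1


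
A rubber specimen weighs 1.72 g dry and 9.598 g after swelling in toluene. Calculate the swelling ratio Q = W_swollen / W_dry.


Q = W_swollen / W_dry
Q = 9.598 / 1.72
Q = 5.58

Q = 5.58


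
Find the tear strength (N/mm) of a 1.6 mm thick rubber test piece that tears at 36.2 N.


Tear strength = force / thickness
= 36.2 / 1.6
= 22.62 N/mm

22.62 N/mm


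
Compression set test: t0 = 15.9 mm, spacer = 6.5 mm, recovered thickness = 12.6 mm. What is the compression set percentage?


CS = (t0 - recovered) / (t0 - ts) * 100
= (15.9 - 12.6) / (15.9 - 6.5) * 100
= 3.3 / 9.4 * 100
= 35.1%

35.1%


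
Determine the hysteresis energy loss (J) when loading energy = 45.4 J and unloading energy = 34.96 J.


Hysteresis loss = loading - unloading
= 45.4 - 34.96
= 10.44 J

10.44 J


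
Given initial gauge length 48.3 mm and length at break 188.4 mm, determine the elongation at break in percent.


Elongation = (Lf - L0) / L0 * 100
= (188.4 - 48.3) / 48.3 * 100
= 140.1 / 48.3 * 100
= 290.1%

290.1%


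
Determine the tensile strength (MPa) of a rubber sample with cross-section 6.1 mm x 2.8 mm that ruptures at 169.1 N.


Area = width * thickness = 6.1 * 2.8 = 17.08 mm^2
TS = force / area = 169.1 / 17.08 = 9.9 MPa

9.9 MPa


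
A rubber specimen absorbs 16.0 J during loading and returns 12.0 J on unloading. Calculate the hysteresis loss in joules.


Hysteresis loss = loading - unloading
= 16.0 - 12.0
= 4.0 J

4.0 J


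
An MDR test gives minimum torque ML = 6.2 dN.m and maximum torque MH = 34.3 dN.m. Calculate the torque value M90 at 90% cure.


M90 = ML + 0.9 * (MH - ML)
M90 = 6.2 + 0.9 * (34.3 - 6.2)
M90 = 6.2 + 0.9 * 28.1
M90 = 31.49 dN.m

31.49 dN.m


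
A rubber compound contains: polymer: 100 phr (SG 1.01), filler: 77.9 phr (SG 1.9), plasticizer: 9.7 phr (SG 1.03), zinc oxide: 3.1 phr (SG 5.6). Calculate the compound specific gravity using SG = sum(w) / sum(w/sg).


Sum of weights = 190.7
Volume contributions:
  polymer: 100/1.01 = 99.0099
  filler: 77.9/1.9 = 41.0000
  plasticizer: 9.7/1.03 = 9.4175
  zinc oxide: 3.1/5.6 = 0.5536
Sum of volumes = 149.9809
SG = 190.7 / 149.9809 = 1.271

SG = 1.271


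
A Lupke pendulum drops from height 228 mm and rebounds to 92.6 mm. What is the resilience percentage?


Resilience = h_rebound / h_drop * 100
= 92.6 / 228 * 100
= 40.6%

40.6%


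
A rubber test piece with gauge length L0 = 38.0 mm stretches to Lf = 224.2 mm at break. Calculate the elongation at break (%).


Elongation = (Lf - L0) / L0 * 100
= (224.2 - 38.0) / 38.0 * 100
= 186.2 / 38.0 * 100
= 490.0%

490.0%


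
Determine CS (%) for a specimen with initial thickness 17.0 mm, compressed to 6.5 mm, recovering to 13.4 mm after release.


CS = (t0 - recovered) / (t0 - ts) * 100
= (17.0 - 13.4) / (17.0 - 6.5) * 100
= 3.6 / 10.5 * 100
= 34.3%

34.3%


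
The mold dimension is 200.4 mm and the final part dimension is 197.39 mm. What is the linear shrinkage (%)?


Shrinkage = (mold - part) / mold * 100
= (200.4 - 197.39) / 200.4 * 100
= 3.01 / 200.4 * 100
= 1.5%

1.5%


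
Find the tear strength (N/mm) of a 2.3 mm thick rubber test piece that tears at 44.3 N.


Tear strength = force / thickness
= 44.3 / 2.3
= 19.26 N/mm

19.26 N/mm


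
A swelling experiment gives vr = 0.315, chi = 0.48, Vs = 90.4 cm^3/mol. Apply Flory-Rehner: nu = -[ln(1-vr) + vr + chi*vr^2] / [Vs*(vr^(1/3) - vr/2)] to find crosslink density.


ln(1 - vr) = ln(1 - 0.315) = -0.3783
Numerator = -((-0.3783) + 0.315 + 0.48 * 0.315^2) = 0.0157
Denominator = 90.4 * (0.315^(1/3) - 0.315/2) = 47.2710
nu = 0.0157 / 47.2710 = 3.3231e-04 mol/cm^3

3.3231e-04 mol/cm^3


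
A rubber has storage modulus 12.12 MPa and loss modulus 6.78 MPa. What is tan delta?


tan delta = E'' / E'
= 6.78 / 12.12
= 0.5594

tan delta = 0.5594


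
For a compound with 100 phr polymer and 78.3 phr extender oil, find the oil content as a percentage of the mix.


Oil % = oil / (100 + oil) * 100
= 78.3 / (100 + 78.3) * 100
= 78.3 / 178.3 * 100
= 43.91%

43.91%


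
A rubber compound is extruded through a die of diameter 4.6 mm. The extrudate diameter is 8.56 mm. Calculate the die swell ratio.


Die swell ratio = D_extrudate / D_die
= 8.56 / 4.6
= 1.861

Die swell = 1.861


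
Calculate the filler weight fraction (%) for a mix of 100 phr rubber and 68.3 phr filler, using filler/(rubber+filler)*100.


Filler % = filler / (rubber + filler) * 100
= 68.3 / (100 + 68.3) * 100
= 68.3 / 168.3 * 100
= 40.58%

40.58%


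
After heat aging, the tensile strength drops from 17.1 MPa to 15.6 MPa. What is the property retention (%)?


Retention = aged / original * 100
= 15.6 / 17.1 * 100
= 91.2%

91.2%


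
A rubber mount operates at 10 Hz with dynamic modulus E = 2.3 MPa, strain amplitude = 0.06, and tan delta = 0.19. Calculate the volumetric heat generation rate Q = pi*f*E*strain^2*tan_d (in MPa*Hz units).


Q = pi * f * E * strain^2 * tan_d
= pi * 10 * 2.3 * 0.06^2 * 0.19
= pi * 10 * 2.3 * 0.0036 * 0.19
= 0.0494

Q = 0.0494
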